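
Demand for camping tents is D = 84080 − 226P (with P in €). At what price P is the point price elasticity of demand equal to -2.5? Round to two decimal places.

Ed = −226P/(84080 − 226P). Set this equal to -2.5:
226P = 2.5·(84080 − 226P) ⇒ 226P(1 + 2.5) = 2.5·84080
P = 2.5·84080 / (226·3.5) = 265.7395…

265.74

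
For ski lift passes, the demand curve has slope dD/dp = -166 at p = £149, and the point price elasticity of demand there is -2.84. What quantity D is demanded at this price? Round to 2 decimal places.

8709.15

Ed = (dD/dp)·(p/D) ⇒ D = (dD/dp)·p/Ed = (-166)·149/(-2.84) = 8709.1549…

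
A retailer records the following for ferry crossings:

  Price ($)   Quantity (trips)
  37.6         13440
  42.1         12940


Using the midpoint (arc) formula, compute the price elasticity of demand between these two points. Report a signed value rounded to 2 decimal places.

%ΔQ = (12940 − 13440) / [(13440 + 12940)/2] = -500/13190 = -0.037907…
%ΔP = (42.1 − 37.6) / [(37.6 + 42.1)/2] = 4.5/39.85 = 0.112923…
Arc Ed = %ΔQ / %ΔP = (-500/13190) / (4.5/39.85) = -0.3356…

-0.34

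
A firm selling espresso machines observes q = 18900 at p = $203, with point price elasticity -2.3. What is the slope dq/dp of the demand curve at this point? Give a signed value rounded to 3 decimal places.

-214.138

Ed = (dq/dp)·(p/q) ⇒ dq/dp = Ed·q/p = (-2.3)·18900/203 = -214.13793…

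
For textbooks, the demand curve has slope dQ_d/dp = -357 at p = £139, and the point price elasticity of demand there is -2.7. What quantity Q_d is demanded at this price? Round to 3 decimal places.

18378.889

Ed = (dQ_d/dp)·(p/Q_d) ⇒ Q_d = (dQ_d/dp)·p/Ed = (-357)·139/(-2.7) = 18378.88888…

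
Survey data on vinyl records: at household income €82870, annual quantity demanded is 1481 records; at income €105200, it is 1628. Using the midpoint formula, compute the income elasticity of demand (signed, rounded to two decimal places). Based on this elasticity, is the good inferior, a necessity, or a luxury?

0.40; necessity

%ΔQ = (1628 − 1481)/[( 1481 + 1628)/2] = 147/1554.5 = 0.094564…
%ΔIncome = (105200 − 82870)/[( 82870 + 105200)/2] = 22330/94035 = 0.237464…
E_income = (147/1554.5) / (22330/94035) = 0.3982…
0 < E_income < 1 ⇒ normal good, necessity.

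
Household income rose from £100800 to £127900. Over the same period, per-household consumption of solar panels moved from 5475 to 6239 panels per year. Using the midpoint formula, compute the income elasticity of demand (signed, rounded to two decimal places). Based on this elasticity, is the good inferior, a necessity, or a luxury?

0.55; necessity

%ΔQ = (6239 − 5475)/[( 5475 + 6239)/2] = 764/5857 = 0.130442…
%ΔIncome = (127900 − 100800)/[( 100800 + 127900)/2] = 27100/114350 = 0.236991…
E_income = (764/5857) / (27100/114350) = 0.5504…
0 < E_income < 1 ⇒ normal good, necessity.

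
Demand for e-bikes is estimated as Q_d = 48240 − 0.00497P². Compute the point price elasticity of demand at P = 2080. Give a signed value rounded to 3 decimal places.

-1.608

dQ_d/dP = −2·0.00497·P = -20.6752. At P = 2080, Q_d = 26737.792.
Ed = (dQ_d/dP)·(P/Q_d) = (-20.6752) × (2080/26737.792) = -1.60837…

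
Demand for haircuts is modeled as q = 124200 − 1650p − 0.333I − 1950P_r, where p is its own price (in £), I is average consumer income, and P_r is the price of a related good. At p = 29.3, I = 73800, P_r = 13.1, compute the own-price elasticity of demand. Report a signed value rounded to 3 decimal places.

-1.879

At the given values, q = 124200 − 1650(29.3) − 0.333(73800) − 1950(13.1) = 25734.6.
∂q/∂p = −1650.
E = (-1650) × (29.3/25734.6) = -1.87859…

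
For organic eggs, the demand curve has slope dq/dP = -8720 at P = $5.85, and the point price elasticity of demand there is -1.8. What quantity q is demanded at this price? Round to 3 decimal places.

Ed = (dq/dP)·(P/q) ⇒ q = (dq/dP)·P/Ed = (-8720)·5.85/(-1.8) = 28340

28340.000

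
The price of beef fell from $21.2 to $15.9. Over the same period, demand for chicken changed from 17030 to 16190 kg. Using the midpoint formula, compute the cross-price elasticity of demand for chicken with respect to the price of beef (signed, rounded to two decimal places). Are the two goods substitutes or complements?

0.18; substitutes

%ΔQ_{chicken} = (16190 − 17030)/avg = -840/16610 = -0.050571…
%ΔP_{beef} = (15.9 − 21.2)/avg = -5.3/18.55 = -0.285714…
E_cross = (-840/16610) / (-5.3/18.55) = 0.1770…
E_cross > 0 ⇒ the goods are substitutes.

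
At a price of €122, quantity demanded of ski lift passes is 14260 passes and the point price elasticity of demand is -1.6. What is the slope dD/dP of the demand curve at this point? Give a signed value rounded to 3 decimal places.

Ed = (dD/dP)·(P/D) ⇒ dD/dP = Ed·D/P = (-1.6)·14260/122 = -187.01639…

-187.016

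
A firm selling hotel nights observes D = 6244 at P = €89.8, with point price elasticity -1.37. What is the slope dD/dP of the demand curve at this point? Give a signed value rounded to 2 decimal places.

-95.26

Ed = (dD/dP)·(P/D) ⇒ dD/dP = Ed·D/P = (-1.37)·6244/89.8 = -95.2592…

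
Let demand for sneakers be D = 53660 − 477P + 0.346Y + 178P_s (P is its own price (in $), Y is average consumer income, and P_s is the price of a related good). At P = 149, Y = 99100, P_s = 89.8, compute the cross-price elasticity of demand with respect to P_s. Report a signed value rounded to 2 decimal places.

0.49

At the given values, D = 53660 − 477(149) + 0.346(99100) + 178(89.8) = 32860.
∂D/∂P_s = 178.
E = (178) × (89.8/32860) = 0.4864…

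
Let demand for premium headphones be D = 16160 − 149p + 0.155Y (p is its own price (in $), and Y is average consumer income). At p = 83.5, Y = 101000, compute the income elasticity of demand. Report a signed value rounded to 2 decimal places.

0.81

At the given values, D = 16160 − 149(83.5) + 0.155(101000) = 19373.5.
∂D/∂Y = 0.155.
E = (0.155) × (101000/19373.5) = 0.8080…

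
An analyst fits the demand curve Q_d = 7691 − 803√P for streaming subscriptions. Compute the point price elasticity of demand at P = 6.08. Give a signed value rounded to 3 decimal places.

-0.173

dQ_d/dP = −803/(2√P) = -162.83. At P = 6.08, Q_d = 5710.99.
Ed = (dQ_d/dP)·(P/Q_d) = (-162.83) × (6.08/5710.99) = -0.17335…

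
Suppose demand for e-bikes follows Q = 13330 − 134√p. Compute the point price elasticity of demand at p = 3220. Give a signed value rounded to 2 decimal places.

-0.66

dQ/dp = −134/(2√p) = -1.18072. At p = 3220, Q = 5726.16.
Ed = (dQ/dp)·(p/Q) = (-1.18072) × (3220/5726.16) = -0.6639…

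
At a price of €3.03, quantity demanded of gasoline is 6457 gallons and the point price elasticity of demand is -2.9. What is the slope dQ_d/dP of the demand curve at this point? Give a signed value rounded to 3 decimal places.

Ed = (dQ_d/dP)·(P/Q_d) ⇒ dQ_d/dP = Ed·Q_d/P = (-2.9)·6457/3.03 = -6179.96699…

-6179.967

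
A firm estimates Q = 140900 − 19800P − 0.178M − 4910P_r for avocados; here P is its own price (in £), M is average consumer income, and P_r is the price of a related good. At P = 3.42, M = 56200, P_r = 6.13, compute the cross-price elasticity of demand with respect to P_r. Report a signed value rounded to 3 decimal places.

At the given values, Q = 140900 − 19800(3.42) − 0.178(56200) − 4910(6.13) = 33082.1.
∂Q/∂P_r = -4910.
E = (-4910) × (6.13/33082.1) = -0.90980…

-0.910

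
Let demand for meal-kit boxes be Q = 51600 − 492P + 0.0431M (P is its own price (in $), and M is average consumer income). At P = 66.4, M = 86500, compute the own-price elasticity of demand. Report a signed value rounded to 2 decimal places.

At the given values, Q = 51600 − 492(66.4) + 0.0431(86500) = 22659.35.
∂Q/∂P = −492.
E = (-492) × (66.4/22659.35) = -1.4417…

-1.44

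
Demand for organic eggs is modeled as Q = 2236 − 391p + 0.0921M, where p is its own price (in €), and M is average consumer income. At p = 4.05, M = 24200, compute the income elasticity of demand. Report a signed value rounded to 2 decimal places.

At the given values, Q = 2236 − 391(4.05) + 0.0921(24200) = 2881.27.
∂Q/∂M = 0.0921.
E = (0.0921) × (24200/2881.27) = 0.7735…

0.77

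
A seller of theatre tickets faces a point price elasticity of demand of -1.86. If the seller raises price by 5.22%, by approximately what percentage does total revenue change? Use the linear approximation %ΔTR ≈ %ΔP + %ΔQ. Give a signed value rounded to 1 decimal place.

%ΔQ ≈ Ed × %ΔP = (-1.86) × (+5.22%) = -9.7092%
%ΔTR ≈ %ΔP + %ΔQ = (+5.22%) + (-9.7092%) = -4.4892%

-4.5%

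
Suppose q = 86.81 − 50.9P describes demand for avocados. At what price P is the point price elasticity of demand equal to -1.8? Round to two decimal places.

1.10

Ed = −50.9P/(86.81 − 50.9P). Set this equal to -1.8:
50.9P = 1.8·(86.81 − 50.9P) ⇒ 50.9P(1 + 1.8) = 1.8·86.81
P = 1.8·86.81 / (50.9·2.8) = 1.0963…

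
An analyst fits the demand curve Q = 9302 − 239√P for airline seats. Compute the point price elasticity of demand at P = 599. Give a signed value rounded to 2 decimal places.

dQ/dP = −239/(2√P) = -4.88264. At P = 599, Q = 3452.6.
Ed = (dQ/dP)·(P/Q) = (-4.88264) × (599/3452.6) = -0.8471…

-0.85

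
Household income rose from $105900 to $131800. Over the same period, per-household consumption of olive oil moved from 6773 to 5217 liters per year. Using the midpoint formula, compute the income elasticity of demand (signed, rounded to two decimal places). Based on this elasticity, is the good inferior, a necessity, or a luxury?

-1.19; inferior

%ΔQ = (5217 − 6773)/[( 6773 + 5217)/2] = -1556/5995 = -0.259549…
%ΔIncome = (131800 − 105900)/[( 105900 + 131800)/2] = 25900/118850 = 0.217921…
E_income = (-1556/5995) / (25900/118850) = -1.1910…
E_income < 0 ⇒ inferior good.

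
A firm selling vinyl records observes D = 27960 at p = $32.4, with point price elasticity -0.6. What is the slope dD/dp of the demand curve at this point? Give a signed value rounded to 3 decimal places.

-517.778

Ed = (dD/dp)·(p/D) ⇒ dD/dp = Ed·D/p = (-0.6)·27960/32.4 = -517.77777…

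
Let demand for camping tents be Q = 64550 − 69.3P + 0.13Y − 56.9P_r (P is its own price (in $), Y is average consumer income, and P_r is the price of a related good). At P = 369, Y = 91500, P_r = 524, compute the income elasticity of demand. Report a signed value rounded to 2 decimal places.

At the given values, Q = 64550 − 69.3(369) + 0.13(91500) − 56.9(524) = 21057.7.
∂Q/∂Y = 0.13.
E = (0.13) × (91500/21057.7) = 0.5648…

0.56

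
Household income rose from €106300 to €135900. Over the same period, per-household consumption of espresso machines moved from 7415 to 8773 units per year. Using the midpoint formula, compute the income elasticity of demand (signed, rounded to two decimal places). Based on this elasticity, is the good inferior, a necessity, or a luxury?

%ΔQ = (8773 − 7415)/[( 7415 + 8773)/2] = 1358/8094 = 0.167778…
%ΔIncome = (135900 − 106300)/[( 106300 + 135900)/2] = 29600/121100 = 0.244426…
E_income = (1358/8094) / (29600/121100) = 0.6864…
0 < E_income < 1 ⇒ normal good, necessity.

0.69; necessity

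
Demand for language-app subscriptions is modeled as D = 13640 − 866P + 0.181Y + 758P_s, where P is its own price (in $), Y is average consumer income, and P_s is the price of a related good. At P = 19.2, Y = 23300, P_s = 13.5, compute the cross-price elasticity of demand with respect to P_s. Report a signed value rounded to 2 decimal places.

0.89

At the given values, D = 13640 − 866(19.2) + 0.181(23300) + 758(13.5) = 11463.1.
∂D/∂P_s = 758.
E = (758) × (13.5/11463.1) = 0.8926…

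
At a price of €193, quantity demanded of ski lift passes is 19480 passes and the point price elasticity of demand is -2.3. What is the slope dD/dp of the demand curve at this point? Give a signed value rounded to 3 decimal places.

Ed = (dD/dp)·(p/D) ⇒ dD/dp = Ed·D/p = (-2.3)·19480/193 = -232.14507…

-232.145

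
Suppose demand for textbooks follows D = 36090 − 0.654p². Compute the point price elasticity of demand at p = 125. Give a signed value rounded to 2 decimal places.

dD/dp = −2·0.654·p = -163.5. At p = 125, D = 25871.25.
Ed = (dD/dp)·(p/D) = (-163.5) × (125/25871.25) = -0.7899…

-0.79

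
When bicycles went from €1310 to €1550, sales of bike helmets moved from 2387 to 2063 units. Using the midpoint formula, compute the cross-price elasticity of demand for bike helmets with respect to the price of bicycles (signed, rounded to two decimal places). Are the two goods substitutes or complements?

%ΔQ_{bike helmets} = (2063 − 2387)/avg = -324/2225 = -0.145617…
%ΔP_{bicycles} = (1550 − 1310)/avg = 240/1430 = 0.167832…
E_cross = (-324/2225) / (240/1430) = -0.8676…
E_cross < 0 ⇒ the goods are complements.

-0.87; complements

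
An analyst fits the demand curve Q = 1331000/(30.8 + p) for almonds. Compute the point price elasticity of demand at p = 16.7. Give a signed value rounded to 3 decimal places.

-0.352

dQ/dp = −1331000/(30.8 + p)² = -589.917. At p = 16.7, Q = 28021.1.
Ed = (dQ/dp)·(p/Q) = (-589.917) × (16.7/28021.1) = -0.35157…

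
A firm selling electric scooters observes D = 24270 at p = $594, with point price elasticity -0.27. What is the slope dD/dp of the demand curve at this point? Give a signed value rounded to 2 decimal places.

-11.03

Ed = (dD/dp)·(p/D) ⇒ dD/dp = Ed·D/p = (-0.27)·24270/594 = -11.0318…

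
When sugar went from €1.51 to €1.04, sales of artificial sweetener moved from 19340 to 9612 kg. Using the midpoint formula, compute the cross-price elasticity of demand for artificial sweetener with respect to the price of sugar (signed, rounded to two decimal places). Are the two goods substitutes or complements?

1.82; substitutes

%ΔQ_{artificial sweetener} = (9612 − 19340)/avg = -9728/14476 = -0.672008…
%ΔP_{sugar} = (1.04 − 1.51)/avg = -0.47/1.275 = -0.368627…
E_cross = (-9728/14476) / (-0.47/1.275) = 1.8230…
E_cross > 0 ⇒ the goods are substitutes.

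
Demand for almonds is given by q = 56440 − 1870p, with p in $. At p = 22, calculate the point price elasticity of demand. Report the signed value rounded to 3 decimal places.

dq/dp = −1870. At p = 22, q = 56440 − 1870(22) = 15300.
Ed = (dq/dp)·(p/q) = −1870 × (22/15300) = -2.68888…

-2.689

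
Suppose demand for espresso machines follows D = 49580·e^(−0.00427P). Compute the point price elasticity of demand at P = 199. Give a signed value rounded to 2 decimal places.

-0.85

dD/dP = −0.00427·D = -90.511. At P = 199, D = 21197.
Ed = (dD/dP)·(P/D) = (-90.511) × (199/21197) = -0.8497…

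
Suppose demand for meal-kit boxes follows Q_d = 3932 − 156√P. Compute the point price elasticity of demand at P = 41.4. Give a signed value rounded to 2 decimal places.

dQ_d/dP = −156/(2√P) = -12.1226. At P = 41.4, Q_d = 2928.25.
Ed = (dQ_d/dP)·(P/Q_d) = (-12.1226) × (41.4/2928.25) = -0.1713…

-0.17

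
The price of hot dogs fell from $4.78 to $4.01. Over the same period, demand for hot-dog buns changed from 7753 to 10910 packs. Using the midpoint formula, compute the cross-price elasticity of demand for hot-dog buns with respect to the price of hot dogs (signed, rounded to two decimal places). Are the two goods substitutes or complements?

-1.93; complements

%ΔQ_{hot-dog buns} = (10910 − 7753)/avg = 3157/9331.5 = 0.338316…
%ΔP_{hot dogs} = (4.01 − 4.78)/avg = -0.77/4.395 = -0.175199…
E_cross = (3157/9331.5) / (-0.77/4.395) = -1.9310…
E_cross < 0 ⇒ the goods are complements.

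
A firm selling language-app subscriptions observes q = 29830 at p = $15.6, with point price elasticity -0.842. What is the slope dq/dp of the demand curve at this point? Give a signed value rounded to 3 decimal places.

-1610.055

Ed = (dq/dp)·(p/q) ⇒ dq/dp = Ed·q/p = (-0.842)·29830/15.6 = -1610.05512…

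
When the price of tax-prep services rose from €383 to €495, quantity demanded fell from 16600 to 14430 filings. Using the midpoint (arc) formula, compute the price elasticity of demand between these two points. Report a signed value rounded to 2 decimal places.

%ΔQ = (14430 − 16600) / [(16600 + 14430)/2] = -2170/15515 = -0.139864…
%ΔP = (495 − 383) / [(383 + 495)/2] = 112/439 = 0.255125…
Arc Ed = %ΔQ / %ΔP = (-2170/15515) / (112/439) = -0.5482…

-0.55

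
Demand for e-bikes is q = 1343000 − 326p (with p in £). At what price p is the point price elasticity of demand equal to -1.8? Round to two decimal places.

Ed = −326p/(1343000 − 326p). Set this equal to -1.8:
326p = 1.8·(1343000 − 326p) ⇒ 326p(1 + 1.8) = 1.8·1343000
p = 1.8·1343000 / (326·2.8) = 2648.3347…

2648.33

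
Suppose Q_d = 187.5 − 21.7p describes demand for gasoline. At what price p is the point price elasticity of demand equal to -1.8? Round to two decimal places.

5.55

Ed = −21.7p/(187.5 − 21.7p). Set this equal to -1.8:
21.7p = 1.8·(187.5 − 21.7p) ⇒ 21.7p(1 + 1.8) = 1.8·187.5
p = 1.8·187.5 / (21.7·2.8) = 5.5546…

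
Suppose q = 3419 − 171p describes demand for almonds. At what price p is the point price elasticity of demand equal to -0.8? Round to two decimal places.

Ed = −171p/(3419 − 171p). Set this equal to -0.8:
171p = 0.8·(3419 − 171p) ⇒ 171p(1 + 0.8) = 0.8·3419
p = 0.8·3419 / (171·1.8) = 8.8862…

8.89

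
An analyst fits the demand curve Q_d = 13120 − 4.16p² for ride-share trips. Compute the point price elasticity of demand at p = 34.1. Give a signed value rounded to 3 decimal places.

-1.168

dQ_d/dp = −2·4.16·p = -283.712. At p = 34.1, Q_d = 8282.7104.
Ed = (dQ_d/dp)·(p/Q_d) = (-283.712) × (34.1/8282.7104) = -1.16804…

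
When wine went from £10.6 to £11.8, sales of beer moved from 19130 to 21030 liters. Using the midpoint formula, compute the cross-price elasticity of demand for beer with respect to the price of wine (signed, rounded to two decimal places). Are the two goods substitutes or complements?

%ΔQ_{beer} = (21030 − 19130)/avg = 1900/20080 = 0.094621…
%ΔP_{wine} = (11.8 − 10.6)/avg = 1.2/11.2 = 0.107142…
E_cross = (1900/20080) / (1.2/11.2) = 0.8831…
E_cross > 0 ⇒ the goods are substitutes.

0.88; substitutes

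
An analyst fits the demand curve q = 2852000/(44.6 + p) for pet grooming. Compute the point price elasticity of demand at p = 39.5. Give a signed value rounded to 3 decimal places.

-0.470

dq/dp = −2852000/(44.6 + p)² = -403.234. At p = 39.5, q = 33912.
Ed = (dq/dp)·(p/q) = (-403.234) × (39.5/33912) = -0.46967…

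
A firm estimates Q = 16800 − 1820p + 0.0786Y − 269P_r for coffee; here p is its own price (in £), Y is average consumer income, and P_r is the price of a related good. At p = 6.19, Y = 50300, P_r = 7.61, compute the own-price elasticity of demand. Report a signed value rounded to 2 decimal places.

At the given values, Q = 16800 − 1820(6.19) + 0.0786(50300) − 269(7.61) = 7440.69.
∂Q/∂p = −1820.
E = (-1820) × (6.19/7440.69) = -1.5140…

-1.51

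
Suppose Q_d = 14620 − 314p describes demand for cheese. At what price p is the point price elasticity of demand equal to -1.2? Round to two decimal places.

25.40

Ed = −314p/(14620 − 314p). Set this equal to -1.2:
314p = 1.2·(14620 − 314p) ⇒ 314p(1 + 1.2) = 1.2·14620
p = 1.2·14620 / (314·2.2) = 25.3966…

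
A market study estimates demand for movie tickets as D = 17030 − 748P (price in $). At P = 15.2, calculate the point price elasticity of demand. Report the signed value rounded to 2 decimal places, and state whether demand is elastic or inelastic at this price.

dD/dP = −748. At P = 15.2, D = 17030 − 748(15.2) = 5660.4.
Ed = (dD/dP)·(P/D) = −748 × (15.2/5660.4) = -2.0086…
|Ed| = 2.01 > 1, so demand is elastic.

-2.01; elastic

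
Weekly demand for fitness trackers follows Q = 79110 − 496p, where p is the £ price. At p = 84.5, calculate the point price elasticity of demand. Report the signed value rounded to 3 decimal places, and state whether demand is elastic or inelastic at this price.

dQ/dp = −496. At p = 84.5, Q = 79110 − 496(84.5) = 37198.
Ed = (dQ/dp)·(p/Q) = −496 × (84.5/37198) = -1.12672…
|Ed| = 1.127 > 1, so demand is elastic.

-1.127; elastic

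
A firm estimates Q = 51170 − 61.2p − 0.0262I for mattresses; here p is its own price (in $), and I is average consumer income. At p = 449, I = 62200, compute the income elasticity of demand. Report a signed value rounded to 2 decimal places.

At the given values, Q = 51170 − 61.2(449) − 0.0262(62200) = 22061.56.
∂Q/∂I = -0.0262.
E = (-0.0262) × (62200/22061.56) = -0.0738…

-0.07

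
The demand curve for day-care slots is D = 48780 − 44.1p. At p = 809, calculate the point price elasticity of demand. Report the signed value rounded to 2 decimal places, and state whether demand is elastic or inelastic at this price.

dD/dp = −44.1. At p = 809, D = 48780 − 44.1(809) = 13103.1.
Ed = (dD/dp)·(p/D) = −44.1 × (809/13103.1) = -2.7227…
|Ed| = 2.72 > 1, so demand is elastic.

-2.72; elastic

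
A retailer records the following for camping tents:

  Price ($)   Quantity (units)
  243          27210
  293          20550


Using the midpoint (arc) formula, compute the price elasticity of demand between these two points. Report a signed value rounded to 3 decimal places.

%ΔQ = (20550 − 27210) / [(27210 + 20550)/2] = -6660/23880 = -0.278894…
%ΔP = (293 − 243) / [(243 + 293)/2] = 50/268 = 0.186567…
Arc Ed = %ΔQ / %ΔP = (-6660/23880) / (50/268) = -1.49487…

-1.495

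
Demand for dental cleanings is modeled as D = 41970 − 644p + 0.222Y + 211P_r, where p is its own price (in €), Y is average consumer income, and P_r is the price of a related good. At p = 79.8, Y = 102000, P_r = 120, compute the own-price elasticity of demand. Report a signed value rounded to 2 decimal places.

At the given values, D = 41970 − 644(79.8) + 0.222(102000) + 211(120) = 38542.8.
∂D/∂p = −644.
E = (-644) × (79.8/38542.8) = -1.3333…

-1.33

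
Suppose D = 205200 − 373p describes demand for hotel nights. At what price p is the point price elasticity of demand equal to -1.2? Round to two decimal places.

300.07

Ed = −373p/(205200 − 373p). Set this equal to -1.2:
373p = 1.2·(205200 − 373p) ⇒ 373p(1 + 1.2) = 1.2·205200
p = 1.2·205200 / (373·2.2) = 300.0731…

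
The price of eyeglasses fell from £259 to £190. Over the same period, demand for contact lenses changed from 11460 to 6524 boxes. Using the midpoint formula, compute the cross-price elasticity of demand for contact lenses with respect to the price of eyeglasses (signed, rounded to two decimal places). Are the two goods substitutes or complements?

%ΔQ_{contact lenses} = (6524 − 11460)/avg = -4936/8992 = -0.548932…
%ΔP_{eyeglasses} = (190 − 259)/avg = -69/224.5 = -0.307349…
E_cross = (-4936/8992) / (-69/224.5) = 1.7860…
E_cross > 0 ⇒ the goods are substitutes.

1.79; substitutes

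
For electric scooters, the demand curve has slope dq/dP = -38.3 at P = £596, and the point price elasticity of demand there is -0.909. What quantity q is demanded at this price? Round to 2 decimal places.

25111.99

Ed = (dq/dP)·(P/q) ⇒ q = (dq/dP)·P/Ed = (-38.3)·596/(-0.909) = 25111.9911…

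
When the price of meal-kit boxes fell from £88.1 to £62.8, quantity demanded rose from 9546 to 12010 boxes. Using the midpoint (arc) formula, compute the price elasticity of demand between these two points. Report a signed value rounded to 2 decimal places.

-0.68

%ΔQ = (12010 − 9546) / [(9546 + 12010)/2] = 2464/10778 = 0.228613…
%ΔP = (62.8 − 88.1) / [(88.1 + 62.8)/2] = -25.3/75.45 = -0.335321…
Arc Ed = %ΔQ / %ΔP = (2464/10778) / (-25.3/75.45) = -0.6817…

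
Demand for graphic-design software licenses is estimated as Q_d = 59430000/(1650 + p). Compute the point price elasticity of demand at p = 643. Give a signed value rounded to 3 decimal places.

-0.280

dQ_d/dp = −59430000/(1650 + p)² = -11.3031. At p = 643, Q_d = 25918.
Ed = (dQ_d/dp)·(p/Q_d) = (-11.3031) × (643/25918) = -0.28041…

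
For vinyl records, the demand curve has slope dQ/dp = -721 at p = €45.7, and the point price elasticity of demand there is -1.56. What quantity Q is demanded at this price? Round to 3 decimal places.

Ed = (dQ/dp)·(p/Q) ⇒ Q = (dQ/dp)·p/Ed = (-721)·45.7/(-1.56) = 21121.60256…

21121.603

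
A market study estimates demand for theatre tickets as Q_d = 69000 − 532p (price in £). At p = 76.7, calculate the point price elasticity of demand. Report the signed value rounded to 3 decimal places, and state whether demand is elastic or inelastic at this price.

-1.447; elastic

dQ_d/dp = −532. At p = 76.7, Q_d = 69000 − 532(76.7) = 28195.6.
Ed = (dQ_d/dp)·(p/Q_d) = −532 × (76.7/28195.6) = -1.44719…
|Ed| = 1.447 > 1, so demand is elastic.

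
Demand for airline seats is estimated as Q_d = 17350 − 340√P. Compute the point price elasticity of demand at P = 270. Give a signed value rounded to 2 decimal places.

-0.24

dQ_d/dP = −340/(2√P) = -10.3459. At P = 270, Q_d = 11763.2.
Ed = (dQ_d/dP)·(P/Q_d) = (-10.3459) × (270/11763.2) = -0.2374…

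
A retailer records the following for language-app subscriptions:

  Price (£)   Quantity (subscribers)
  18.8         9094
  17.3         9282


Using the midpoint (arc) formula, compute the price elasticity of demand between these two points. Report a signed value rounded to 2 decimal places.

%ΔQ = (9282 − 9094) / [(9094 + 9282)/2] = 188/9188 = 0.020461…
%ΔP = (17.3 − 18.8) / [(18.8 + 17.3)/2] = -1.5/18.05 = -0.083102…
Arc Ed = %ΔQ / %ΔP = (188/9188) / (-1.5/18.05) = -0.2462…

-0.25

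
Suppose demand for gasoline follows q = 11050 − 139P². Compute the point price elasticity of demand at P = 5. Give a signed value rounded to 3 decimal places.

dq/dP = −2·139·P = -1390. At P = 5, q = 7575.
Ed = (dq/dP)·(P/q) = (-1390) × (5/7575) = -0.91749…

-0.917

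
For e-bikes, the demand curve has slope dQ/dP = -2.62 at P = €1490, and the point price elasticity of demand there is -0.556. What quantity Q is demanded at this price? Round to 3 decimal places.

7021.223

Ed = (dQ/dP)·(P/Q) ⇒ Q = (dQ/dP)·P/Ed = (-2.62)·1490/(-0.556) = 7021.22302…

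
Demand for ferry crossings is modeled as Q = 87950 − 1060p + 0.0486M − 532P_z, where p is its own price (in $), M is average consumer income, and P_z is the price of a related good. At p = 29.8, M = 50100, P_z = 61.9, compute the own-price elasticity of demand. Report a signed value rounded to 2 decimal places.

At the given values, Q = 87950 − 1060(29.8) + 0.0486(50100) − 532(61.9) = 25866.06.
∂Q/∂p = −1060.
E = (-1060) × (29.8/25866.06) = -1.2212…

-1.22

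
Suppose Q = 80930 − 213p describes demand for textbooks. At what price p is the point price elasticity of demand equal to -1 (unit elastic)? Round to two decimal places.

189.98

Ed = −213p/(80930 − 213p). Set this equal to -1:
213p = 1·(80930 − 213p) ⇒ 213p(1 + 1) = 1·80930
p = 1·80930 / (213·2) = 189.9765…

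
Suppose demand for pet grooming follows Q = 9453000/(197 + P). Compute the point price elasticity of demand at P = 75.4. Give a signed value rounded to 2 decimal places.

dQ/dP = −9453000/(197 + P)² = -127.396. At P = 75.4, Q = 34702.6.
Ed = (dQ/dP)·(P/Q) = (-127.396) × (75.4/34702.6) = -0.2767…

-0.28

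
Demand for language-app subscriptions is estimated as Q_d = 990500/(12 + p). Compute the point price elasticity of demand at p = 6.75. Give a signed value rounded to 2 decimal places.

dQ_d/dp = −990500/(12 + p)² = -2817.42. At p = 6.75, Q_d = 52826.7.
Ed = (dQ_d/dp)·(p/Q_d) = (-2817.42) × (6.75/52826.7) = -0.36

-0.36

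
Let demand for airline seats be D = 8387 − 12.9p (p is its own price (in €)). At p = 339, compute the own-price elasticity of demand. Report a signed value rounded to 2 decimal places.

At the given values, D = 8387 − 12.9(339) = 4013.9.
∂D/∂p = −12.9.
E = (-12.9) × (339/4013.9) = -1.0894…

-1.09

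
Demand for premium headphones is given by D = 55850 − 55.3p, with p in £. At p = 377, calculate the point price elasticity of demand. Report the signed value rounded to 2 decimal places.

dD/dp = −55.3. At p = 377, D = 55850 − 55.3(377) = 35001.9.
Ed = (dD/dp)·(p/D) = −55.3 × (377/35001.9) = -0.5956…

-0.60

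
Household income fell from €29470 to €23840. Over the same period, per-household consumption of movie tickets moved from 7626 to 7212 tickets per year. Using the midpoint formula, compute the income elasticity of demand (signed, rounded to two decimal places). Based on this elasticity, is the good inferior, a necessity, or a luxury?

0.26; necessity

%ΔQ = (7212 − 7626)/[( 7626 + 7212)/2] = -414/7419 = -0.055802…
%ΔIncome = (23840 − 29470)/[( 29470 + 23840)/2] = -5630/26655 = -0.211217…
E_income = (-414/7419) / (-5630/26655) = 0.2641…
0 < E_income < 1 ⇒ normal good, necessity.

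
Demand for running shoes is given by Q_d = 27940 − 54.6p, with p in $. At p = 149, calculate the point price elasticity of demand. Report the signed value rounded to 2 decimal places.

-0.41

dQ_d/dp = −54.6. At p = 149, Q_d = 27940 − 54.6(149) = 19804.6.
Ed = (dQ_d/dp)·(p/Q_d) = −54.6 × (149/19804.6) = -0.4107…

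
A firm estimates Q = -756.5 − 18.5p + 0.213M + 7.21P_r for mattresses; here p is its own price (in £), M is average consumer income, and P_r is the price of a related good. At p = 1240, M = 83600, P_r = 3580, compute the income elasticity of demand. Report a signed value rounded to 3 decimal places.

0.894

At the given values, Q = -756.5 − 18.5(1240) + 0.213(83600) + 7.21(3580) = 19922.1.
∂Q/∂M = 0.213.
E = (0.213) × (83600/19922.1) = 0.89382…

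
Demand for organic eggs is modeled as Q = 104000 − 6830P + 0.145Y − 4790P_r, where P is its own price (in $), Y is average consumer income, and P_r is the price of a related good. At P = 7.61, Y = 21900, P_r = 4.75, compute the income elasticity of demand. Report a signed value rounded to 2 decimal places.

0.10

At the given values, Q = 104000 − 6830(7.61) + 0.145(21900) − 4790(4.75) = 32446.7.
∂Q/∂Y = 0.145.
E = (0.145) × (21900/32446.7) = 0.0978…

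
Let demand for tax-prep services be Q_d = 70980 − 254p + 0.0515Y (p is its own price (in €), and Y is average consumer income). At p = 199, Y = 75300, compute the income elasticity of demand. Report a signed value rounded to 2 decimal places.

0.16

At the given values, Q_d = 70980 − 254(199) + 0.0515(75300) = 24311.95.
∂Q_d/∂Y = 0.0515.
E = (0.0515) × (75300/24311.95) = 0.1595…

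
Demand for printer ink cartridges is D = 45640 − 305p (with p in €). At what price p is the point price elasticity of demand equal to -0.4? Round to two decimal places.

42.75

Ed = −305p/(45640 − 305p). Set this equal to -0.4:
305p = 0.4·(45640 − 305p) ⇒ 305p(1 + 0.4) = 0.4·45640
p = 0.4·45640 / (305·1.4) = 42.7540…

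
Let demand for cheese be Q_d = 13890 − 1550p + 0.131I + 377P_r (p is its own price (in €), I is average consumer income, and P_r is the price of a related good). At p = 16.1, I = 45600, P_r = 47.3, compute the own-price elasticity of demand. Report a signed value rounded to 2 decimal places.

At the given values, Q_d = 13890 − 1550(16.1) + 0.131(45600) + 377(47.3) = 12740.7.
∂Q_d/∂p = −1550.
E = (-1550) × (16.1/12740.7) = -1.9586…

-1.96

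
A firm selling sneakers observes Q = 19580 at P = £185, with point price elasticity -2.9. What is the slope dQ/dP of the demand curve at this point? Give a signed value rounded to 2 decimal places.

Ed = (dQ/dP)·(P/Q) ⇒ dQ/dP = Ed·Q/P = (-2.9)·19580/185 = -306.9297…

-306.93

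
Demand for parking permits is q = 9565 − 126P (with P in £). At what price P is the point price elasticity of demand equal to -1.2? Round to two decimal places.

41.41

Ed = −126P/(9565 − 126P). Set this equal to -1.2:
126P = 1.2·(9565 − 126P) ⇒ 126P(1 + 1.2) = 1.2·9565
P = 1.2·9565 / (126·2.2) = 41.4069…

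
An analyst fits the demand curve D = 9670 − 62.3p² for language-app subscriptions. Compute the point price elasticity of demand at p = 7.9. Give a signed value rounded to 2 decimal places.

dD/dp = −2·62.3·p = -984.34. At p = 7.9, D = 5781.857.
Ed = (dD/dp)·(p/D) = (-984.34) × (7.9/5781.857) = -1.3449…

-1.34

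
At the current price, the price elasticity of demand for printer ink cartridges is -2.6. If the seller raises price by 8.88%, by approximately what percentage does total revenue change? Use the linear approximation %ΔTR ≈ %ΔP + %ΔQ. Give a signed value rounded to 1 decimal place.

%ΔQ ≈ Ed × %ΔP = (-2.6) × (+8.88%) = -23.0880%
%ΔTR ≈ %ΔP + %ΔQ = (+8.88%) + (-23.0880%) = -14.2080%

-14.2%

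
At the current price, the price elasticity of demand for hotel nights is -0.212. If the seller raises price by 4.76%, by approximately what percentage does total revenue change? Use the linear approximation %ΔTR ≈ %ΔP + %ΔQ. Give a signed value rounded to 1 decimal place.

+3.8%

%ΔQ ≈ Ed × %ΔP = (-0.212) × (+4.76%) = -1.0091%
%ΔTR ≈ %ΔP + %ΔQ = (+4.76%) + (-1.0091%) = +3.7509%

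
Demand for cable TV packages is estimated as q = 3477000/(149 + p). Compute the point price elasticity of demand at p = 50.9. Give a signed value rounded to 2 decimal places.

dq/dp = −3477000/(149 + p)² = -87.012. At p = 50.9, q = 17393.7.
Ed = (dq/dp)·(p/q) = (-87.012) × (50.9/17393.7) = -0.2546…

-0.25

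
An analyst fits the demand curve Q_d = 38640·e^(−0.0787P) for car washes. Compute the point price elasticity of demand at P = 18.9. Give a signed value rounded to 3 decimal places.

dQ_d/dP = −0.0787·Q_d = -687.115. At P = 18.9, Q_d = 8730.81.
Ed = (dQ_d/dP)·(P/Q_d) = (-687.115) × (18.9/8730.81) = -1.48743

-1.487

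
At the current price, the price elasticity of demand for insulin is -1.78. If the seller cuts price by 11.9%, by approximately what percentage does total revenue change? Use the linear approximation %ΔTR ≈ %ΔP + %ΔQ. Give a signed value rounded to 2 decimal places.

+9.28%

%ΔQ ≈ Ed × %ΔP = (-1.78) × (-11.9%) = +21.1820%
%ΔTR ≈ %ΔP + %ΔQ = (-11.9%) + (+21.1820%) = +9.2820%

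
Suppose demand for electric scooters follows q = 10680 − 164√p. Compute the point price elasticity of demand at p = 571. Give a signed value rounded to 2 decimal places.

dq/dp = −164/(2√p) = -3.43159. At p = 571, q = 6761.12.
Ed = (dq/dp)·(p/q) = (-3.43159) × (571/6761.12) = -0.2898…

-0.29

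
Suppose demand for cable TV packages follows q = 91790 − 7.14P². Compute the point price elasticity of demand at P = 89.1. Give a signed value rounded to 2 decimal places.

-3.23

dq/dP = −2·7.14·P = -1272.348. At P = 89.1, q = 35106.8966.
Ed = (dq/dP)·(P/q) = (-1272.348) × (89.1/35106.8966) = -3.2291…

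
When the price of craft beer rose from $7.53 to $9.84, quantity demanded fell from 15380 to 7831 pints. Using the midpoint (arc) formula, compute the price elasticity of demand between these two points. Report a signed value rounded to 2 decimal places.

%ΔQ = (7831 − 15380) / [(15380 + 7831)/2] = -7549/11605.5 = -0.650467…
%ΔP = (9.84 − 7.53) / [(7.53 + 9.84)/2] = 2.31/8.685 = 0.265975…
Arc Ed = %ΔQ / %ΔP = (-7549/11605.5) / (2.31/8.685) = -2.4455…

-2.45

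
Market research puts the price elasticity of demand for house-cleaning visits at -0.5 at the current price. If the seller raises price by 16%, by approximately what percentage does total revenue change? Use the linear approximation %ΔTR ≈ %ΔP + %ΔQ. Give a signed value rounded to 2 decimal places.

%ΔQ ≈ Ed × %ΔP = (-0.5) × (+16%) = -8.0000%
%ΔTR ≈ %ΔP + %ΔQ = (+16%) + (-8.0000%) = +8.0000%

+8.00%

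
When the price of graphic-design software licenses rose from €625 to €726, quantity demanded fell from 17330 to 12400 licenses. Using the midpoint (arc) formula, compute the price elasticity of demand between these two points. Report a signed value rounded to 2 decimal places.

-2.22

%ΔQ = (12400 − 17330) / [(17330 + 12400)/2] = -4930/14865 = -0.331651…
%ΔP = (726 − 625) / [(625 + 726)/2] = 101/675.5 = 0.149518…
Arc Ed = %ΔQ / %ΔP = (-4930/14865) / (101/675.5) = -2.2181…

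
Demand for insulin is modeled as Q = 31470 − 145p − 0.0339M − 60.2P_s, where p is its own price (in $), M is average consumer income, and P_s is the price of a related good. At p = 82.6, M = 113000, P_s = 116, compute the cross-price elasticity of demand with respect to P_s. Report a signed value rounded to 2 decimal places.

At the given values, Q = 31470 − 145(82.6) − 0.0339(113000) − 60.2(116) = 8679.1.
∂Q/∂P_s = -60.2.
E = (-60.2) × (116/8679.1) = -0.8045…

-0.80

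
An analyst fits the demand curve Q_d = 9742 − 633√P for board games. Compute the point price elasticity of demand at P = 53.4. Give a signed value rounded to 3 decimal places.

-0.452

dQ_d/dP = −633/(2√P) = -43.3115. At P = 53.4, Q_d = 5116.33.
Ed = (dQ_d/dP)·(P/Q_d) = (-43.3115) × (53.4/5116.33) = -0.45204…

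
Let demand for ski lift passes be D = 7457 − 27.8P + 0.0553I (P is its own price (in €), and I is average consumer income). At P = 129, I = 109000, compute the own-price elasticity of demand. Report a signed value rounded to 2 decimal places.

-0.36

At the given values, D = 7457 − 27.8(129) + 0.0553(109000) = 9898.5.
∂D/∂P = −27.8.
E = (-27.8) × (129/9898.5) = -0.3622…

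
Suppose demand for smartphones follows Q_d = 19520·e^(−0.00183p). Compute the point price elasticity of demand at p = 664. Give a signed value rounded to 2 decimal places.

-1.22

dQ_d/dp = −0.00183·Q_d = -10.5977. At p = 664, Q_d = 5791.08.
Ed = (dQ_d/dp)·(p/Q_d) = (-10.5977) × (664/5791.08) = -1.2151…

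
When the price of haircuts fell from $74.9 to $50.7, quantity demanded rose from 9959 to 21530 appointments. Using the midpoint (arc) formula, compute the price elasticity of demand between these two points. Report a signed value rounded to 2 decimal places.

%ΔQ = (21530 − 9959) / [(9959 + 21530)/2] = 11571/15744.5 = 0.734923…
%ΔP = (50.7 − 74.9) / [(74.9 + 50.7)/2] = -24.2/62.8 = -0.385350…
Arc Ed = %ΔQ / %ΔP = (11571/15744.5) / (-24.2/62.8) = -1.9071…

-1.91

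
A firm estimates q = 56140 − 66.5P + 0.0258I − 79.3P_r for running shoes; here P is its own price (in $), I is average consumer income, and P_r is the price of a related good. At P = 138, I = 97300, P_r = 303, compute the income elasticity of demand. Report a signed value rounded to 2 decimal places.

0.10

At the given values, q = 56140 − 66.5(138) + 0.0258(97300) − 79.3(303) = 25445.44.
∂q/∂I = 0.0258.
E = (0.0258) × (97300/25445.44) = 0.0986…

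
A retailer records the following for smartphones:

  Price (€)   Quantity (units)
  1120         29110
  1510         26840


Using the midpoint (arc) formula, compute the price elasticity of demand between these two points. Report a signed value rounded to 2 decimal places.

-0.27

%ΔQ = (26840 − 29110) / [(29110 + 26840)/2] = -2270/27975 = -0.081143…
%ΔP = (1510 − 1120) / [(1120 + 1510)/2] = 390/1315 = 0.296577…
Arc Ed = %ΔQ / %ΔP = (-2270/27975) / (390/1315) = -0.2736…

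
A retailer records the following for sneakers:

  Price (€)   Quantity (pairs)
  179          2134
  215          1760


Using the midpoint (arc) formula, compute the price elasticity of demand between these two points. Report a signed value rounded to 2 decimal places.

-1.05

%ΔQ = (1760 − 2134) / [(2134 + 1760)/2] = -374/1947 = -0.192090…
%ΔP = (215 − 179) / [(179 + 215)/2] = 36/197 = 0.182741…
Arc Ed = %ΔQ / %ΔP = (-374/1947) / (36/197) = -1.0511…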